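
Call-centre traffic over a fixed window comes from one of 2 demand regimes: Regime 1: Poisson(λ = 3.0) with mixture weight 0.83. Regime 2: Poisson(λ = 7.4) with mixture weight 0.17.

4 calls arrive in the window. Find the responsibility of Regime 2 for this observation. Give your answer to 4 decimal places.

By Bayes' theorem, P(k | x) = π_k f_k(x) / Σ_j π_j f_j(x).
Poisson probabilities:
  f_1 = e^(−3.0)·3.0^4/4! = 0.168031
  f_2 = e^(−7.4)·7.4^4/4! = 0.0763724
Prior × likelihood for each component:
  π_1·f_1 = 0.83 × 0.168031 = 0.139466
  π_2·f_2 = 0.17 × 0.0763724 = 0.0129833
Evidence: 0.139466 + 0.0129833 = 0.152449
P(Regime 2 | the observation) ≈ 0.0852

0.0852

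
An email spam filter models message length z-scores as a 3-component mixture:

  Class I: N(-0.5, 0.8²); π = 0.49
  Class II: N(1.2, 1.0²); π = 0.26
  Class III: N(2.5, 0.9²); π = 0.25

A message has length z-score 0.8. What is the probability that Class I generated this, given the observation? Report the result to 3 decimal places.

Apply Bayes' rule: the posterior for each component is proportional to its prior times its likelihood at x.
Evaluate each component's likelihood at the observed value:
  L_I = 0.133173
  L_II = 0.36827
  L_III = 0.0744574
Weight by the priors:
  π_I·L_I = 0.49 × 0.133173 = 0.0652547
  π_II·L_II = 0.26 × 0.36827 = 0.0957502
  π_III·L_III = 0.25 × 0.0744574 = 0.0186143
Normaliser: 0.0652547 + 0.0957502 + 0.0186143 = 0.179619
P(Class I | x) = 0.0652547 / 0.179619 ≈ 0.363

0.363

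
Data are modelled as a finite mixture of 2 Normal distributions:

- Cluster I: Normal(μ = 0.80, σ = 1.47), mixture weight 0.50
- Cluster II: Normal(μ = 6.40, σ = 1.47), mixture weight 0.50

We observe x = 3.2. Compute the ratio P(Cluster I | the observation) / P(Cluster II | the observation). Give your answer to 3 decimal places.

2.820

Only the two components matter; the odds are (π_i f_i(x)) / (π_j f_j(x)).
Normal densities:
  p_I = (1/(1.47·√(2π)))·exp(−(3.2−0.80)²/(2·1.47²)) = 0.271389·exp(-1.33278) = 0.0715772
  p_II = (1/(1.47·√(2π)))·exp(−(3.2−6.40)²/(2·1.47²)) = 0.271389·exp(-2.36938) = 0.0253853
0.0357886 / 0.0126927 ≈ 2.820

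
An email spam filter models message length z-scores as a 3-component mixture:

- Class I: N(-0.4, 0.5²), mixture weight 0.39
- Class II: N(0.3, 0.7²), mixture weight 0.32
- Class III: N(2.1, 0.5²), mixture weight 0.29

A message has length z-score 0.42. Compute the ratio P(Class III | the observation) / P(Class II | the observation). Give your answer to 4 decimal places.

The posterior odds equal the prior odds times the likelihood ratio: (π_i/π_j)·(f_i(x)/f_j(x)).
Normal densities:
  L_I = 0.207922
  L_II = 0.561604
  L_III = 0.0028212
Posterior odds = (π_III·L_III) / (π_II·L_II) = (0.29·0.0028212) / (0.32·0.561604) = 0.000818149 / 0.179713 ≈ 0.0046

0.0046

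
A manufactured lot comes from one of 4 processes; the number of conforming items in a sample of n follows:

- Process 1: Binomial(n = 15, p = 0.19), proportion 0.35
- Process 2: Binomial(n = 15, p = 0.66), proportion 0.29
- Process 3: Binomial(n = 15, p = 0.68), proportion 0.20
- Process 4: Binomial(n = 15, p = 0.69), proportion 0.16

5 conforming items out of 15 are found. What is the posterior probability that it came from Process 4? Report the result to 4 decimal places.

0.0174

P(component k | x) = w_k·f_k(x) / marginal(x), where marginal(x) = Σ_j w_j·f_j(x).
Component likelihoods at x = 5 conforming items out of 15:
  f_1 = C(15,5)·0.19^5·0.81^10 = 3003·0.00024761·0.121577 = 0.0904011
  f_2 = C(15,5)·0.66^5·0.34^10 = 3003·0.125233·2.06438e-05 = 0.00776362
  f_3 = C(15,5)·0.68^5·0.32^10 = 3003·0.145393·1.1259e-05 = 0.00491586
  f_4 = C(15,5)·0.69^5·0.31^10 = 3003·0.156403·8.19628e-06 = 0.00384962
Unnormalised posteriors:
  w_1·f_1 = 0.35 × 0.0904011 = 0.0316404
  w_2·f_2 = 0.29 × 0.00776362 = 0.00225145
  w_3·f_3 = 0.20 × 0.00491586 = 0.000983172
  w_4·f_4 = 0.16 × 0.00384962 = 0.000615939
Sum: 0.0316404 + 0.00225145 + 0.000983172 + 0.000615939 = 0.0354909
Responsibility of Process 4: 0.000615939 / 0.0354909 ≈ 0.0174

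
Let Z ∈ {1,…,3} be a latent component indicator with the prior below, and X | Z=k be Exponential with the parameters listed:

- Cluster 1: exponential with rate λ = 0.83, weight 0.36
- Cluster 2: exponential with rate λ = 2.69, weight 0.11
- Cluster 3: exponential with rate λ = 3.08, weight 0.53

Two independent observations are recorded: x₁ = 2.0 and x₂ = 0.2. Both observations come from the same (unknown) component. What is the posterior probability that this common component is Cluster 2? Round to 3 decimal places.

By Bayes' theorem, P(k | x) = w_k f_k(x) / Σ_j w_j f_j(x).
Since both observations come from the same component, the likelihood for component k is f_k(x₁)·f_k(x₂).
  f_1 = [0.157815] × [0.703048] = 0.110952
  f_2 = [0.012395] × [1.57073] = 0.0194693
  f_3 = [0.00650574] × [1.66351] = 0.0108224
Multiply by the mixture weights:
  w_1·f_1 = 0.36 × 0.110952 = 0.0399427
  w_2·f_2 = 0.11 × 0.0194693 = 0.00214162
  w_3·f_3 = 0.53 × 0.0108224 = 0.00573585
Marginal: 0.0399427 + 0.00214162 + 0.00573585 = 0.0478201
P(Cluster 2 | x₁,x₂) = 0.00214162 / 0.0478201 ≈ 0.045

0.045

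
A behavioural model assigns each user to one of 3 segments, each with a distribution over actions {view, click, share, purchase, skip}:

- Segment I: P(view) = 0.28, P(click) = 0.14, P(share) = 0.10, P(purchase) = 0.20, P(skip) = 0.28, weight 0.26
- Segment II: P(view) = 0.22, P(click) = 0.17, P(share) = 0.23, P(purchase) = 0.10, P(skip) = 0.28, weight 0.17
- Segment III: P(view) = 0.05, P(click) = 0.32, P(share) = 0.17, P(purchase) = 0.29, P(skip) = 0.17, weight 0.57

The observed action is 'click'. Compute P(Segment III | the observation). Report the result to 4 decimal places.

0.7364

The responsibility of component k is π_k f_k(x) divided by Σ_j π_j f_j(x).
Component likelihoods at x = 'click':
  L_I = P(click | comp) = 0.14
  L_II = P(click | comp) = 0.17
  L_III = P(click | comp) = 0.32
Prior × likelihood for each component:
  π_I·L_I = 0.26 × 0.14 = 0.0364
  π_II·L_II = 0.17 × 0.17 = 0.0289
  π_III·L_III = 0.57 × 0.32 = 0.1824
Evidence: 0.0364 + 0.0289 + 0.1824 = 0.2477
Responsibility of Segment III: 0.1824 / 0.2477 ≈ 0.7364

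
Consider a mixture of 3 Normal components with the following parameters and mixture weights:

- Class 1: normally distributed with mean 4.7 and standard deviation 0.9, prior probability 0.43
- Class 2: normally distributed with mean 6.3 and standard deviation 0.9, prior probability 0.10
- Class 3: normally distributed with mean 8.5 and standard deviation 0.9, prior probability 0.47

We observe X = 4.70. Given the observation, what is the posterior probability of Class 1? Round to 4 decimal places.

Posterior ∝ prior × likelihood, so P(k | x) ∝ π_k f_k(x); normalise over all components.
Evaluate each component's likelihood at the observed value:
  f_1 = 0.443269
  f_2 = 0.0912799
  f_3 = 5.96415e-05
Multiply by the mixture weights:
  π_1·f_1 = 0.43 × 0.443269 = 0.190606
  π_2·f_2 = 0.10 × 0.0912799 = 0.00912799
  π_3·f_3 = 0.47 × 5.96415e-05 = 2.80315e-05
Evidence: 0.190606 + 0.00912799 + 2.80315e-05 = 0.199762
P(Class 1 | the observation) ≈ 0.9542

0.9542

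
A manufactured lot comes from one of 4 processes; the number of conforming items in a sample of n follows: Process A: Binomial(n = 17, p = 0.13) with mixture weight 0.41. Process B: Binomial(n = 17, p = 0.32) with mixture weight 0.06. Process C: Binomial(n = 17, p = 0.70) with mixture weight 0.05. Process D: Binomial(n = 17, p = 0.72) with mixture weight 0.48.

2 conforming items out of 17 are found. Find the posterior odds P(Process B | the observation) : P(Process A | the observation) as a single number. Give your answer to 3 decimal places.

Since P(k|x) ∝ P(Z=k) f_k(x), the posterior odds are P(Z=i) f_i(x) / (P(Z=j) f_j(x)).
Binomial probabilities:
  f_A = C(17,2)·0.13^2·0.87^15 = 136·0.0169·0.123819 = 0.284587
  f_B = C(17,2)·0.32^2·0.68^15 = 136·0.1024·0.0030735 = 0.0428028
  f_C = C(17,2)·0.70^2·0.30^15 = 136·0.49·1.43489e-08 = 9.56211e-07
  f_D = C(17,2)·0.72^2·0.28^15 = 136·0.5184·5.09766e-09 = 3.59397e-07
Odds = (0.06/0.41) × (0.0428028/0.284587) = 0.146341 × 0.150404 ≈ 0.022

0.022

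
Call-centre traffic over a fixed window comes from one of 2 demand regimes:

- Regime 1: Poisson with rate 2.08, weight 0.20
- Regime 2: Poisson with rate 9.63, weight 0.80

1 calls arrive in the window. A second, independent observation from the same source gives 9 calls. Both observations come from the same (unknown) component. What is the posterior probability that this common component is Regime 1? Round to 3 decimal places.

0.166

Apply Bayes' rule: the posterior for each component is proportional to its prior times its likelihood at x.
Since both observations come from the same component, the likelihood for component k is f_k(x₁)·f_k(x₂).
  L_1 = [e^(−2.08)·2.08^1/1! = 0.259855] × [0.000250885] = 6.51936e-05
  L_2 = [e^(−9.63)·9.63^1/1! = 0.000632951] × [0.129008] = 8.1656e-05
Unnormalised posteriors:
  π_1·L_1 = 0.20 × 6.51936e-05 = 1.30387e-05
  π_2·L_2 = 0.80 × 8.1656e-05 = 6.53248e-05
Marginal: 1.30387e-05 + 6.53248e-05 = 7.83635e-05
P(Regime 1 | x₁, x₂) ≈ 0.166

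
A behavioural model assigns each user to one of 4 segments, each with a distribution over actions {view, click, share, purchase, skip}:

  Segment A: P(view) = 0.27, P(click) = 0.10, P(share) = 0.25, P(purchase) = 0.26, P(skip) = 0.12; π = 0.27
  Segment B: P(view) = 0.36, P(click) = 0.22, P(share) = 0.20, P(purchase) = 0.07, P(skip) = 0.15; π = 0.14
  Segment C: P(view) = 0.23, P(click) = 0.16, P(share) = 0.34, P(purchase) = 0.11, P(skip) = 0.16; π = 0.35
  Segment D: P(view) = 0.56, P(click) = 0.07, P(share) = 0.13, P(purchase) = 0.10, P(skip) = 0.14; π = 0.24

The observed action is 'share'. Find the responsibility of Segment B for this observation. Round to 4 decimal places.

The responsibility of component k is π_k f_k(x) divided by Σ_j π_j f_j(x).
Component likelihoods at x = 'share':
  L_A = P(share | comp) = 0.25
  L_B = P(share | comp) = 0.20
  L_C = P(share | comp) = 0.34
  L_D = P(share | comp) = 0.13
Unnormalised posteriors:
  π_A·L_A = 0.27 × 0.25 = 0.0675
  π_B·L_B = 0.14 × 0.2 = 0.028
  π_C·L_C = 0.35 × 0.34 = 0.119
  π_D·L_D = 0.24 × 0.13 = 0.0312
Evidence: 0.0675 + 0.028 + 0.119 + 0.0312 = 0.2457
Responsibility of Segment B: 0.028 / 0.2457 ≈ 0.1140

0.1140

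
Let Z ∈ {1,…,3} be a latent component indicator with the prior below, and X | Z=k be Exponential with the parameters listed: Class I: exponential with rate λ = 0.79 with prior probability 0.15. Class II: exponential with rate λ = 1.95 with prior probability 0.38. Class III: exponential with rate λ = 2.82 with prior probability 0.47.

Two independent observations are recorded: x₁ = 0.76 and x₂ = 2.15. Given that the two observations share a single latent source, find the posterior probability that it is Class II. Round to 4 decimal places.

By Bayes' theorem, P(k | x) = π_k f_k(x) / Σ_j π_j f_j(x).
Since both observations come from the same component, the likelihood for component k is f_k(x₁)·f_k(x₂).
  p_I = [0.79·e^(−0.79·0.76) = 0.79·e^(−0.6004) = 0.433388] × [0.144537] = 0.0626404
  p_II = [1.95·e^(−1.95·0.76) = 1.95·e^(−1.4820) = 0.443007] × [0.0294615] = 0.0130516
  p_III = [2.82·e^(−2.82·0.76) = 2.82·e^(−2.1432) = 0.330727] × [0.00656329] = 0.00217066
Multiply by the mixture weights:
  π_I·p_I = 0.15 × 0.0626404 = 0.00939606
  π_II·p_II = 0.38 × 0.0130516 = 0.00495962
  π_III·p_III = 0.47 × 0.00217066 = 0.00102021
Evidence: 0.00939606 + 0.00495962 + 0.00102021 = 0.0153759
P(Class II | data) ≈ 0.3226

0.3226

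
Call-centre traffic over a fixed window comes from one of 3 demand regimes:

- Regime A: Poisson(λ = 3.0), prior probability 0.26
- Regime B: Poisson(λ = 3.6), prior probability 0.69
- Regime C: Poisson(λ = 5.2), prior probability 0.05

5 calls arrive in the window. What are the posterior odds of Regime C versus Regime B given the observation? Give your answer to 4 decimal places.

0.0920

Only the two components matter; the odds are (π_i f_i(x)) / (π_j f_j(x)).
Evaluate each component's likelihood at the observed value:
  f_A = e^(−3.0)·3.0^5/5! = 0.100819
  f_B = e^(−3.6)·3.6^5/5! = 0.13768
  f_C = e^(−5.2)·5.2^5/5! = 0.174785
Posterior odds = (π_C·f_C) / (π_B·f_B) = (0.05·0.174785) / (0.69·0.13768) = 0.00873925 / 0.0949993 ≈ 0.0920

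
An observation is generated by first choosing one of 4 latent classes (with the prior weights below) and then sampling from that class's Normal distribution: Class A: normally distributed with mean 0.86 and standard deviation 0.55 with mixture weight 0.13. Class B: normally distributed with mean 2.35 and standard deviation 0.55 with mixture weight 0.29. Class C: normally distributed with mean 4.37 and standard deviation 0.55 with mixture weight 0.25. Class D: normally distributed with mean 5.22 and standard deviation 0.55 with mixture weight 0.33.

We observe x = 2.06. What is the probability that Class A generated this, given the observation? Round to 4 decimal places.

By Bayes' theorem, P(k | x) = w_k f_k(x) / Σ_j w_j f_j(x).
Evaluate each component's likelihood at the observed value:
  L_A = 0.0671204
  L_B = 0.631214
  L_C = 0.000107169
  L_D = 4.92565e-08
Multiply by the mixture weights:
  w_A·L_A = 0.13 × 0.0671204 = 0.00872566
  w_B·L_B = 0.29 × 0.631214 = 0.183052
  w_C·L_C = 0.25 × 0.000107169 = 2.67923e-05
  w_D·L_D = 0.33 × 4.92565e-08 = 1.62546e-08
Normaliser: 0.00872566 + 0.183052 + 2.67923e-05 + 1.62546e-08 = 0.191805
P(Class A | data) = 0.00872566 / 0.191805 ≈ 0.0455

0.0455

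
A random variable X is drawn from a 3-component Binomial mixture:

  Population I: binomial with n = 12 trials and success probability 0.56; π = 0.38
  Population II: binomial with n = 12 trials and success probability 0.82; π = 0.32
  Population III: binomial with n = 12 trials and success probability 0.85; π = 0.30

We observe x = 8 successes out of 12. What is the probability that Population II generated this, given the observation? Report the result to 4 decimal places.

Posterior ∝ prior × likelihood, so P(k | x) ∝ w_k f_k(x); normalise over all components.
Component likelihoods at x = 8 successes out of 12:
  p_I = 0.17944
  p_II = 0.10622
  p_III = 0.0682844
Multiply by the mixture weights:
  w_I·p_I = 0.38 × 0.17944 = 0.0681873
  w_II·p_II = 0.32 × 0.10622 = 0.0339904
  w_III·p_III = 0.30 × 0.0682844 = 0.0204853
Denominator: 0.0681873 + 0.0339904 + 0.0204853 = 0.122663
P(Population II | x) = 0.0339904 / 0.122663 ≈ 0.2771

0.2771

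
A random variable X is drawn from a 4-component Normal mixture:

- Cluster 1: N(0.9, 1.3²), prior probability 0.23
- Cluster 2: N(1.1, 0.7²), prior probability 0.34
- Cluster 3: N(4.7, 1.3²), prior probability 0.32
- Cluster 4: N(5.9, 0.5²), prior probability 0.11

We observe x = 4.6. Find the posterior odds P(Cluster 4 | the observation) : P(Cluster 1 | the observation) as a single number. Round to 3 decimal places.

2.431

The posterior odds equal the prior odds times the likelihood ratio: (π_i/π_j)·(f_i(x)/f_j(x)).
Evaluate each component's likelihood at the observed value:
  L_1 = (1/(1.3·√(2π)))·exp(−(4.6−0.9)²/(2·1.3²)) = 0.306879·exp(-4.05030) = 0.00534497
  L_2 = (1/(0.7·√(2π)))·exp(−(4.6−1.1)²/(2·0.7²)) = 0.569918·exp(-12.50000) = 2.12389e-06
  L_3 = (1/(1.3·√(2π)))·exp(−(4.6−4.7)²/(2·1.3²)) = 0.306879·exp(-0.00296) = 0.305972
  L_4 = (1/(0.5·√(2π)))·exp(−(4.6−5.9)²/(2·0.5²)) = 0.797885·exp(-3.38000) = 0.0271659
Odds = (0.11/0.23) × (0.0271659/0.00534497) = 0.478261 × 5.08252 ≈ 2.431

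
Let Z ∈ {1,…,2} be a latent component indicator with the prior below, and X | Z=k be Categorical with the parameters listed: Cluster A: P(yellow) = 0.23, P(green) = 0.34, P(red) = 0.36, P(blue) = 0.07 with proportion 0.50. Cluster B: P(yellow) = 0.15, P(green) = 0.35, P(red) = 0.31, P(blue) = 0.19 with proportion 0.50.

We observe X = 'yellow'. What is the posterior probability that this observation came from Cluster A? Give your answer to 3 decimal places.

By Bayes' theorem, P(k | x) = w_k f_k(x) / Σ_j w_j f_j(x).
Categorical probabilities:
  L_A = P(yellow | comp) = 0.23
  L_B = P(yellow | comp) = 0.15
Multiply by the mixture weights:
  w_A·L_A = 0.50 × 0.23 = 0.115
  w_B·L_B = 0.50 × 0.15 = 0.075
Marginal: 0.115 + 0.075 = 0.19
P(Cluster A | x) = 0.115 / 0.19 ≈ 0.605

0.605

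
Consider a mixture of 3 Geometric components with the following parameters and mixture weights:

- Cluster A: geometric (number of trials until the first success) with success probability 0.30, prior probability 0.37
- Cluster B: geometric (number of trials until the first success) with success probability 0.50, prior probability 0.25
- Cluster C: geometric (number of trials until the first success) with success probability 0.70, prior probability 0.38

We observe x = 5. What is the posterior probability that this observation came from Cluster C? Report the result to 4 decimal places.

Posterior ∝ prior × likelihood, so P(k | x) ∝ w_k f_k(x); normalise over all components.
Evaluate each component's likelihood at the observed value:
  L_A = 0.07203
  L_B = 0.03125
  L_C = 0.00567
Multiply by the mixture weights:
  w_A·L_A = 0.37 × 0.07203 = 0.0266511
  w_B·L_B = 0.25 × 0.03125 = 0.0078125
  w_C·L_C = 0.38 × 0.00567 = 0.0021546
Sum: 0.0266511 + 0.0078125 + 0.0021546 = 0.0366182
Responsibility of Cluster C: 0.0021546 / 0.0366182 ≈ 0.0588

0.0588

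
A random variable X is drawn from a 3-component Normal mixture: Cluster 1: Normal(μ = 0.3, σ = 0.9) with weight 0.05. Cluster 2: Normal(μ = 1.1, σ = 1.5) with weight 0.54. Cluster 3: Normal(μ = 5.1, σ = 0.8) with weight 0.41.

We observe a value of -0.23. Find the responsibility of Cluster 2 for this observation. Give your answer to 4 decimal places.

By Bayes' theorem, P(k | x) = π_k f_k(x) / Σ_j π_j f_j(x).
Normal densities:
  f_1 = 0.372703
  f_2 = 0.179516
  f_3 = 1.14523e-10
Prior × likelihood for each component:
  π_1·f_1 = 0.05 × 0.372703 = 0.0186352
  π_2·f_2 = 0.54 × 0.179516 = 0.0969385
  π_3·f_3 = 0.41 × 1.14523e-10 = 4.69543e-11
Marginal: 0.0186352 + 0.0969385 + 4.69543e-11 = 0.115574
Responsibility of Cluster 2: 0.0969385 / 0.115574 ≈ 0.8388

0.8388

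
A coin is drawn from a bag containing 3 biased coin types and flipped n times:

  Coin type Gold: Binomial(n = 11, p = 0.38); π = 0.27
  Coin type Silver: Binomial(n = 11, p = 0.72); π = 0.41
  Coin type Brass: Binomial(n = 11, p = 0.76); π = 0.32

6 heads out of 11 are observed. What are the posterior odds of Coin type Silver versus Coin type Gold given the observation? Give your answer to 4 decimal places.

1.3199

Since P(k|x) ∝ π_k f_k(x), the posterior odds are π_i f_i(x) / (π_j f_j(x)).
Binomial probabilities:
  L_Gold = C(11,6)·0.38^6·0.62^5 = 462·0.00301094·0.0916133 = 0.127439
  L_Silver = C(11,6)·0.72^6·0.28^5 = 462·0.139314·0.00172104 = 0.110771
  L_Brass = C(11,6)·0.76^6·0.24^5 = 462·0.1927·0.000796262 = 0.0708891
0.0454162 / 0.0344085 ≈ 1.3199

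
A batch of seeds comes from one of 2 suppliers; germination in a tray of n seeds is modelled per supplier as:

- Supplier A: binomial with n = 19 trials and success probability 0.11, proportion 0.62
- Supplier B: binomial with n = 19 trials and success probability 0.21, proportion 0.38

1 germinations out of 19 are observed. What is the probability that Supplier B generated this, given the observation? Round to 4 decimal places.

0.1204

The responsibility of component k is P(Z=k) f_k(x) divided by Σ_j P(Z=j) f_j(x).
Evaluate each component's likelihood at the observed value:
  f_A = C(19,1)·0.11^1·0.89^18 = 19·0.11·0.12275 = 0.256547
  f_B = C(19,1)·0.21^1·0.79^18 = 19·0.21·0.0143644 = 0.057314
Prior × likelihood for each component:
  P(Z=A)·f_A = 0.62 × 0.256547 = 0.159059
  P(Z=B)·f_B = 0.38 × 0.057314 = 0.0217793
Normaliser: 0.159059 + 0.0217793 = 0.180838
P(Supplier B | the observation) = 0.0217793 / 0.180838 ≈ 0.1204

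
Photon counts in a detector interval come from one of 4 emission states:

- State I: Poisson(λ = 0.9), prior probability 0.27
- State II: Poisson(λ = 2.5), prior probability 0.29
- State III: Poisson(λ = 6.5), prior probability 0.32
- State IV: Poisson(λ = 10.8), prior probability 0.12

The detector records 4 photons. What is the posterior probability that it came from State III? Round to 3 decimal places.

0.453

P(component k | x) = P(Z=k)·f_k(x) / marginal(x), where marginal(x) = Σ_j P(Z=j)·f_j(x).
Evaluate each component's likelihood at the observed value:
  f_I = e^(−0.9)·0.9^4/4! = 0.0111146
  f_II = e^(−2.5)·2.5^4/4! = 0.133602
  f_III = e^(−6.5)·6.5^4/4! = 0.111822
  f_IV = e^(−10.8)·10.8^4/4! = 0.0115639
Multiply by the mixture weights:
  P(Z=I)·f_I = 0.27 × 0.0111146 = 0.00300094
  P(Z=II)·f_II = 0.29 × 0.133602 = 0.0387445
  P(Z=III)·f_III = 0.32 × 0.111822 = 0.0357831
  P(Z=IV)·f_IV = 0.12 × 0.0115639 = 0.00138766
Denominator: 0.00300094 + 0.0387445 + 0.0357831 + 0.00138766 = 0.0789163
P(State III | x) ≈ 0.453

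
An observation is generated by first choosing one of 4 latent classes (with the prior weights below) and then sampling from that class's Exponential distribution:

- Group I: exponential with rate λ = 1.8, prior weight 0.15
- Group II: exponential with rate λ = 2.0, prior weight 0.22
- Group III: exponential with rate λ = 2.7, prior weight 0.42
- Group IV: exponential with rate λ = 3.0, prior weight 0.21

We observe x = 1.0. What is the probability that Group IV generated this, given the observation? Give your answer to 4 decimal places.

0.1481

Posterior ∝ prior × likelihood, so P(k | x) ∝ π_k f_k(x); normalise over all components.
Evaluate each component's likelihood at the observed value:
  L_I = 1.8·e^(−1.8·1.0) = 1.8·e^(−1.8000) = 0.297538
  L_II = 2.0·e^(−2.0·1.0) = 2.0·e^(−2.0000) = 0.270671
  L_III = 2.7·e^(−2.7·1.0) = 2.7·e^(−2.7000) = 0.181455
  L_IV = 3.0·e^(−3.0·1.0) = 3.0·e^(−3.0000) = 0.149361
Multiply by the mixture weights:
  π_I·L_I = 0.15 × 0.297538 = 0.0446307
  π_II·L_II = 0.22 × 0.270671 = 0.0595475
  π_III·L_III = 0.42 × 0.181455 = 0.0762111
  π_IV·L_IV = 0.21 × 0.149361 = 0.0313659
Marginal: 0.0446307 + 0.0595475 + 0.0762111 + 0.0313659 = 0.211755
P(Group IV | data) = 0.0313659 / 0.211755 ≈ 0.1481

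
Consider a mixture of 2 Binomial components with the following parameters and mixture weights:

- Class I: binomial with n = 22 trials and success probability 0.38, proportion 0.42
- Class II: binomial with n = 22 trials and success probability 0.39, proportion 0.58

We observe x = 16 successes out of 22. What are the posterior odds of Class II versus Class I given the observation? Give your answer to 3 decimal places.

Posterior odds = (π_i f_i(x)) / (π_j f_j(x)); the normalising sum cancels.
Binomial probabilities:
  p_I = C(22,16)·0.38^16·0.62^6 = 74613·1.89033e-07·0.0568002 = 0.000801129
  p_II = C(22,16)·0.39^16·0.61^6 = 74613·2.8644e-07·0.0515204 = 0.0011011
Posterior odds = (π_II·p_II) / (π_I·p_I) = (0.58·0.0011011) / (0.42·0.000801129) = 0.000638639 / 0.000336474 ≈ 1.898

1.898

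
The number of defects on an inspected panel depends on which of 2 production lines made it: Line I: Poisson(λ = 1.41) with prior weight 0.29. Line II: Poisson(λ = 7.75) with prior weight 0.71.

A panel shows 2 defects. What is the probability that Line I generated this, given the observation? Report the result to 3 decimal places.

By Bayes' theorem, P(k | x) = w_k f_k(x) / Σ_j w_j f_j(x).
Component likelihoods at x = 2 defects:
  f_I = e^(−1.41)·1.41^2/2! = 0.242691
  f_II = e^(−7.75)·7.75^2/2! = 0.0129357
Multiply by the mixture weights:
  w_I·f_I = 0.29 × 0.242691 = 0.0703803
  w_II·f_II = 0.71 × 0.0129357 = 0.00918437
Denominator: 0.0703803 + 0.00918437 = 0.0795647
P(Line I | the observation) = 0.0703803 / 0.0795647 ≈ 0.885

0.885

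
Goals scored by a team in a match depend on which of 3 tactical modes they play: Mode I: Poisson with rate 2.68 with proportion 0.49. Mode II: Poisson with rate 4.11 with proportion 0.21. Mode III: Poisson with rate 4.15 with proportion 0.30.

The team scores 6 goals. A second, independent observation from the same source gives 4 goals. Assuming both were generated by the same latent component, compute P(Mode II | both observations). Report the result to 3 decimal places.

0.331

Posterior ∝ prior × likelihood, so P(k | x) ∝ π_k f_k(x); normalise over all components.
Since both observations come from the same component, the likelihood for component k is f_k(x₁)·f_k(x₂).
  L_I = [e^(−2.68)·2.68^6/6! = 0.0352831] × [0.147373] = 0.00519979
  L_II = [e^(−4.11)·4.11^6/6! = 0.109842] × [0.195077] = 0.0214276
  L_III = [e^(−4.15)·4.15^6/6! = 0.111849] × [0.194831] = 0.0217918
Unnormalised posteriors:
  π_I·L_I = 0.49 × 0.00519979 = 0.0025479
  π_II·L_II = 0.21 × 0.0214276 = 0.0044998
  π_III·L_III = 0.30 × 0.0217918 = 0.00653754
Normaliser: 0.0025479 + 0.0044998 + 0.00653754 = 0.0135852
P(Mode II | x₁,x₂) ≈ 0.331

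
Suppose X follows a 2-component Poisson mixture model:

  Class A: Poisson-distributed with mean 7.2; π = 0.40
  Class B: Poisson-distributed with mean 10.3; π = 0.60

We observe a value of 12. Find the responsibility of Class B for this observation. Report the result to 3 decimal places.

By Bayes' theorem, P(k | x) = π_k f_k(x) / Σ_j π_j f_j(x).
Evaluate each component's likelihood at the observed value:
  L_A = 0.0302505
  L_B = 0.10011
Prior × likelihood for each component:
  π_A·L_A = 0.40 × 0.0302505 = 0.0121002
  π_B·L_B = 0.60 × 0.10011 = 0.0600659
Marginal: 0.0121002 + 0.0600659 = 0.0721661
Responsibility of Class B: 0.0600659 / 0.0721661 ≈ 0.832

0.832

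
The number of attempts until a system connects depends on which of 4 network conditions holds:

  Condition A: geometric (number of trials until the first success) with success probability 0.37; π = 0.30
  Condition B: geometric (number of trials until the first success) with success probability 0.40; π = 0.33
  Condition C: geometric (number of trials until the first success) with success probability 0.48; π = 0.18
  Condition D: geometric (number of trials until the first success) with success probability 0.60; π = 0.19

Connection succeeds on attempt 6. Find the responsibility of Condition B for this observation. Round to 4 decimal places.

0.3989

The responsibility of component k is π_k f_k(x) divided by Σ_j π_j f_j(x).
Geometric probabilities:
  p_A = 0.0367202
  p_B = 0.031104
  p_C = 0.0182498
  p_D = 0.006144
Prior × likelihood for each component:
  π_A·p_A = 0.30 × 0.0367202 = 0.011016
  π_B·p_B = 0.33 × 0.031104 = 0.0102643
  π_C·p_C = 0.18 × 0.0182498 = 0.00328496
  π_D·p_D = 0.19 × 0.006144 = 0.00116736
Normaliser: 0.011016 + 0.0102643 + 0.00328496 + 0.00116736 = 0.0257327
Responsibility of Condition B: 0.0102643 / 0.0257327 ≈ 0.3989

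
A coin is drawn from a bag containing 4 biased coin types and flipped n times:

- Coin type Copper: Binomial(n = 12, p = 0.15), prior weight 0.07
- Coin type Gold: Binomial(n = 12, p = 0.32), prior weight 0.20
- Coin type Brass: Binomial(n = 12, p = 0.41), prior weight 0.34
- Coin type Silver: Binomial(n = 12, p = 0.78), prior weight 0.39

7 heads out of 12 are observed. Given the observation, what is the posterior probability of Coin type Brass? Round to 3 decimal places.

0.511

Posterior ∝ prior × likelihood, so P(k | x) ∝ π_k f_k(x); normalise over all components.
Binomial probabilities:
  L_Copper = C(12,7)·0.15^7·0.85^5 = 792·1.70859e-06·0.443705 = 0.000600425
  L_Gold = C(12,7)·0.32^7·0.68^5 = 792·0.000343597·0.145393 = 0.0395658
  L_Brass = C(12,7)·0.41^7·0.59^5 = 792·0.00194754·0.0714924 = 0.110274
  L_Silver = C(12,7)·0.78^7·0.22^5 = 792·0.175656·0.000515363 = 0.071697
Weight by the priors:
  π_Copper·L_Copper = 0.07 × 0.000600425 = 4.20297e-05
  π_Gold·L_Gold = 0.20 × 0.0395658 = 0.00791315
  π_Brass·L_Brass = 0.34 × 0.110274 = 0.0374931
  π_Silver·L_Silver = 0.39 × 0.071697 = 0.0279618
Marginal: 4.20297e-05 + 0.00791315 + 0.0374931 + 0.0279618 = 0.0734101
P(Coin type Brass | x) = 0.0374931 / 0.0734101 ≈ 0.511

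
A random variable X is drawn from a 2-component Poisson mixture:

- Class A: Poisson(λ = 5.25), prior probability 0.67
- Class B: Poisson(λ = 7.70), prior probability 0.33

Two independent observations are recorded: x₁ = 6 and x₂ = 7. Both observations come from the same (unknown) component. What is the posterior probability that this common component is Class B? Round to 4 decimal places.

By Bayes' theorem, P(k | x) = π_k f_k(x) / Σ_j π_j f_j(x).
Since both observations come from the same component, the likelihood for component k is f_k(x₁)·f_k(x₂).
  p_A = [0.152608] × [0.114456] = 0.0174669
  p_B = [0.131082] × [0.144191] = 0.0189009
Weight by the priors:
  π_A·p_A = 0.67 × 0.0174669 = 0.0117028
  π_B·p_B = 0.33 × 0.0189009 = 0.00623728
Evidence: 0.0117028 + 0.00623728 = 0.0179401
Responsibility of Class B: 0.00623728 / 0.0179401 ≈ 0.3477

0.3477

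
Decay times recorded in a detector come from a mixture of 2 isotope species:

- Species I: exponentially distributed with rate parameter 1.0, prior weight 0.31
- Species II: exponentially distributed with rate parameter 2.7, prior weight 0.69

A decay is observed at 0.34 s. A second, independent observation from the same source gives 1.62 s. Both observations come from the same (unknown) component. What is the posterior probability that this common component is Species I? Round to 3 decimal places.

By Bayes' theorem, P(k | x) = π_k f_k(x) / Σ_j π_j f_j(x).
Since both observations come from the same component, the likelihood for component k is f_k(x₁)·f_k(x₂).
  L_I = [0.71177] × [0.197899] = 0.140858
  L_II = [1.07816] × [0.034022] = 0.036681
Weight by the priors:
  π_I·L_I = 0.31 × 0.140858 = 0.0436661
  π_II·L_II = 0.69 × 0.036681 = 0.0253099
Evidence: 0.0436661 + 0.0253099 = 0.068976
P(Species I | data) = 0.0436661 / 0.068976 ≈ 0.633

0.633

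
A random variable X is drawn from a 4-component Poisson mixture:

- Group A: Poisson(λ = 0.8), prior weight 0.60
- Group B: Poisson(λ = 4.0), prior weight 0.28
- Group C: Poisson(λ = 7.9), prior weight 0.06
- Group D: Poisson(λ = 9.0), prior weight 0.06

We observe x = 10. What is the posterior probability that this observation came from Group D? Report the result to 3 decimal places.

Apply Bayes' rule: the posterior for each component is proportional to its prior times its likelihood at x.
Component likelihoods at x = 10:
  L_A = e^(−0.8)·0.8^10/10! = 1.32954e-08
  L_B = e^(−4.0)·4.0^10/10! = 0.00529248
  L_C = e^(−7.9)·7.9^10/10! = 0.0967345
  L_D = e^(−9.0)·9.0^10/10! = 0.11858
Unnormalised posteriors:
  P(Z=A)·L_A = 0.60 × 1.32954e-08 = 7.97724e-09
  P(Z=B)·L_B = 0.28 × 0.00529248 = 0.00148189
  P(Z=C)·L_C = 0.06 × 0.0967345 = 0.00580407
  P(Z=D)·L_D = 0.06 × 0.11858 = 0.0071148
Normaliser: 7.97724e-09 + 0.00148189 + 0.00580407 + 0.0071148 = 0.0144008
P(Group D | 10) = 0.0071148 / 0.0144008 ≈ 0.494

0.494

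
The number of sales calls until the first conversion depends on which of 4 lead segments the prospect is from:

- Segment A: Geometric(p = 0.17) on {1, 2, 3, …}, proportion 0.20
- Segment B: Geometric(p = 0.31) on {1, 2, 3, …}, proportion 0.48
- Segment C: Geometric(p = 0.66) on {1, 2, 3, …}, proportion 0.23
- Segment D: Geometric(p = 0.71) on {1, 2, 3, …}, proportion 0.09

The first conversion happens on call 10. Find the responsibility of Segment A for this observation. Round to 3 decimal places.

Apply Bayes' rule: the posterior for each component is proportional to its prior times its likelihood at x.
Evaluate each component's likelihood at the observed value:
  L_A = 0.0317798
  L_B = 0.0109901
  L_C = 4.00732e-05
  L_D = 1.03001e-05
Weight by the priors:
  π_A·L_A = 0.20 × 0.0317798 = 0.00635597
  π_B·L_B = 0.48 × 0.0109901 = 0.00527527
  π_C·L_C = 0.23 × 4.00732e-05 = 9.21684e-06
  π_D·L_D = 0.09 × 1.03001e-05 = 9.27007e-07
Marginal: 0.00635597 + 0.00527527 + 9.21684e-06 + 9.27007e-07 = 0.0116414
P(Segment A | x) = 0.00635597 / 0.0116414 ≈ 0.546

0.546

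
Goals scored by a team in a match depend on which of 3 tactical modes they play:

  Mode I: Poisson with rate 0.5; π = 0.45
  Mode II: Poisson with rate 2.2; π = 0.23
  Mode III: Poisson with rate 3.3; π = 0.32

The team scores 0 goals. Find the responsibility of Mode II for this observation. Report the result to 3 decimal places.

The responsibility of component k is π_k f_k(x) divided by Σ_j π_j f_j(x).
Evaluate each component's likelihood at the observed value:
  f_I = 0.606531
  f_II = 0.110803
  f_III = 0.0368832
Weight by the priors:
  π_I·f_I = 0.45 × 0.606531 = 0.272939
  π_II·f_II = 0.23 × 0.110803 = 0.0254847
  π_III·f_III = 0.32 × 0.0368832 = 0.0118026
Normaliser: 0.272939 + 0.0254847 + 0.0118026 = 0.310226
P(Mode II | x) = 0.0254847 / 0.310226 ≈ 0.082

0.082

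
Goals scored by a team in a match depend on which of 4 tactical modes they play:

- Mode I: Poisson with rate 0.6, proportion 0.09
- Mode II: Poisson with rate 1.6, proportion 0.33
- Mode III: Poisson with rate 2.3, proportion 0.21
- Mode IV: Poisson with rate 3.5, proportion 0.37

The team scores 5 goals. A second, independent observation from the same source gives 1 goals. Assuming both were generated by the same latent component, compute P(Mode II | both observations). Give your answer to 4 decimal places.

Apply Bayes' rule: the posterior for each component is proportional to its prior times its likelihood at x.
Since both observations come from the same component, the likelihood for component k is f_k(x₁)·f_k(x₂).
  p_I = [0.00035563] × [0.329287] = 0.000117104
  p_II = [0.017642] × [0.323034] = 0.00569897
  p_III = [0.053775] × [0.230595] = 0.0124003
  p_IV = [0.132169] × [0.105691] = 0.013969
Multiply by the mixture weights:
  P(Z=I)·p_I = 0.09 × 0.000117104 = 1.05394e-05
  P(Z=II)·p_II = 0.33 × 0.00569897 = 0.00188066
  P(Z=III)·p_III = 0.21 × 0.0124003 = 0.00260406
  P(Z=IV)·p_IV = 0.37 × 0.013969 = 0.00516853
Sum: 1.05394e-05 + 0.00188066 + 0.00260406 + 0.00516853 = 0.00966379
P(Mode II | data) ≈ 0.1946

0.1946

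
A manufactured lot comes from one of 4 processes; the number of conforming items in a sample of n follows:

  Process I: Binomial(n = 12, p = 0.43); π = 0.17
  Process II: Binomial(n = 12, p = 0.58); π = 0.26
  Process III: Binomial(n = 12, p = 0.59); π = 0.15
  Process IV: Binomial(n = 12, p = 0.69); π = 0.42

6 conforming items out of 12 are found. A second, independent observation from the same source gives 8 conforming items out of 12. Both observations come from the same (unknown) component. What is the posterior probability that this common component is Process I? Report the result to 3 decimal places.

0.079

The responsibility of component k is π_k f_k(x) divided by Σ_j π_j f_j(x).
Since both observations come from the same component, the likelihood for component k is f_k(x₁)·f_k(x₂).
  f_I = [C(12,6)·0.43^6·0.57^6 = 924·0.00632136·0.0342964 = 0.200323] × [0.0610734] = 0.0122344
  f_II = [C(12,6)·0.58^6·0.42^6 = 924·0.0380687·0.00548903 = 0.193079] × [0.197254] = 0.0380857
  f_III = [C(12,6)·0.59^6·0.41^6 = 924·0.0421805·0.0047501 = 0.185134] × [0.205379] = 0.0380228
  f_IV = [C(12,6)·0.69^6·0.31^6 = 924·0.107918·0.000887504 = 0.0884987] × [0.234879] = 0.0207865
Unnormalised posteriors:
  π_I·f_I = 0.17 × 0.0122344 = 0.00207985
  π_II·f_II = 0.26 × 0.0380857 = 0.00990228
  π_III·f_III = 0.15 × 0.0380228 = 0.00570342
  π_IV·f_IV = 0.42 × 0.0207865 = 0.00873033
Marginal: 0.00207985 + 0.00990228 + 0.00570342 + 0.00873033 = 0.0264159
So the posterior for Process I is 0.00207985 / 0.0264159 ≈ 0.079.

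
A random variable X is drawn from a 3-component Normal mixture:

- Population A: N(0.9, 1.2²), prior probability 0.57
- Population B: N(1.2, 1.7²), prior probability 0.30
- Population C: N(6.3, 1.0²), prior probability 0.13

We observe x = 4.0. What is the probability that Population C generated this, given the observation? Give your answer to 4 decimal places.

By Bayes' theorem, P(k | x) = π_k f_k(x) / Σ_j π_j f_j(x).
Evaluate each component's likelihood at the observed value:
  p_A = (1/(1.2·√(2π)))·exp(−(4.0−0.9)²/(2·1.2²)) = 0.332452·exp(-3.33681) = 0.0118188
  p_B = (1/(1.7·√(2π)))·exp(−(4.0−1.2)²/(2·1.7²)) = 0.234672·exp(-1.35640) = 0.0604482
  p_C = (1/(1.0·√(2π)))·exp(−(4.0−6.3)²/(2·1.0²)) = 0.398942·exp(-2.64500) = 0.028327
Unnormalised posteriors:
  π_A·p_A = 0.57 × 0.0118188 = 0.0067367
  π_B·p_B = 0.30 × 0.0604482 = 0.0181345
  π_C·p_C = 0.13 × 0.028327 = 0.00368251
Denominator: 0.0067367 + 0.0181345 + 0.00368251 = 0.0285537
P(Population C | the observation) ≈ 0.1290

0.1290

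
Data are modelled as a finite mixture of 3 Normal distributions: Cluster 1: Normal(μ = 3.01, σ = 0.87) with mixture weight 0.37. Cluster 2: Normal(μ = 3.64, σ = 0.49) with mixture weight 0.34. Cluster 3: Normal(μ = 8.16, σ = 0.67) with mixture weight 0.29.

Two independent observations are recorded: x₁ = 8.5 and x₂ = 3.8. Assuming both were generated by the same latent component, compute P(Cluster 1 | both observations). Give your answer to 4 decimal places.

Posterior ∝ prior × likelihood, so P(k | x) ∝ π_k f_k(x); normalise over all components.
Since both observations come from the same component, the likelihood for component k is f_k(x₁)·f_k(x₂).
  L_1 = [(1/(0.87·√(2π)))·exp(−(8.5−3.01)²/(2·0.87²)) = 0.458554·exp(-19.91023) = 1.03393e-09] × [0.303629] = 3.1393e-10
  L_2 = [(1/(0.49·√(2π)))·exp(−(8.5−3.64)²/(2·0.49²)) = 0.814168·exp(-49.18701) = 3.54054e-22] × [0.7719] = 2.73294e-22
  L_3 = [(1/(0.67·√(2π)))·exp(−(8.5−8.16)²/(2·0.67²)) = 0.595436·exp(-0.12876) = 0.523499] × [3.79565e-10] = 1.98702e-10
Multiply by the mixture weights:
  π_1·L_1 = 0.37 × 3.1393e-10 = 1.16154e-10
  π_2·L_2 = 0.34 × 2.73294e-22 = 9.292e-23
  π_3·L_3 = 0.29 × 1.98702e-10 = 5.76235e-11
Marginal: 1.16154e-10 + 9.292e-23 + 5.76235e-11 = 1.73777e-10
P(Cluster 1 | x₁,x₂) = 1.16154e-10 / 1.73777e-10 ≈ 0.6684

0.6684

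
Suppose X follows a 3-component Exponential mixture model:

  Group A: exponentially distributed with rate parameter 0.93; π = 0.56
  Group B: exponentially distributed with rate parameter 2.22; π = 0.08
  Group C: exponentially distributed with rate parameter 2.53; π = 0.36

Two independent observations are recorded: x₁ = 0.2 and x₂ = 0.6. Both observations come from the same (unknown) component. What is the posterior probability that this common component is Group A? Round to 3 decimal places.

Posterior ∝ prior × likelihood, so P(k | x) ∝ w_k f_k(x); normalise over all components.
Since both observations come from the same component, the likelihood for component k is f_k(x₁)·f_k(x₂).
  L_A = [0.93·e^(−0.93·0.2) = 0.93·e^(−0.1860) = 0.772154] × [0.532288] = 0.411008
  L_B = [2.22·e^(−2.22·0.2) = 2.22·e^(−0.4440) = 1.42405] × [0.585966] = 0.834447
  L_C = [2.53·e^(−2.53·0.2) = 2.53·e^(−0.5060) = 1.52534] × [0.554449] = 0.845725
Multiply by the mixture weights:
  w_A·L_A = 0.56 × 0.411008 = 0.230165
  w_B·L_B = 0.08 × 0.834447 = 0.0667558
  w_C·L_C = 0.36 × 0.845725 = 0.304461
Marginal: 0.230165 + 0.0667558 + 0.304461 = 0.601381
P(Group A | x₁,x₂) = 0.230165 / 0.601381 ≈ 0.383

0.383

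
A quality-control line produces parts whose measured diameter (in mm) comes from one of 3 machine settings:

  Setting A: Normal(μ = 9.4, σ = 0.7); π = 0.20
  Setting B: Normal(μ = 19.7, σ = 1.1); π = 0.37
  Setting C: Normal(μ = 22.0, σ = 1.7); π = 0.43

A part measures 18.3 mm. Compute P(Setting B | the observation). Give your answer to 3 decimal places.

Posterior ∝ prior × likelihood, so P(k | x) ∝ P(Z=k) f_k(x); normalise over all components.
Component likelihoods at x = 18.3 mm:
  f_A = (1/(0.7·√(2π)))·exp(−(18.3−9.4)²/(2·0.7²)) = 0.569918·exp(-80.82653) = 4.50086e-36
  f_B = (1/(1.1·√(2π)))·exp(−(18.3−19.7)²/(2·1.1²)) = 0.362675·exp(-0.80992) = 0.161352
  f_C = (1/(1.7·√(2π)))·exp(−(18.3−22.0)²/(2·1.7²)) = 0.234672·exp(-2.36851) = 0.02197
Multiply by the mixture weights:
  P(Z=A)·f_A = 0.20 × 4.50086e-36 = 9.00173e-37
  P(Z=B)·f_B = 0.37 × 0.161352 = 0.0597003
  P(Z=C)·f_C = 0.43 × 0.02197 = 0.00944709
Denominator: 9.00173e-37 + 0.0597003 + 0.00944709 = 0.0691474
Responsibility of Setting B: 0.0597003 / 0.0691474 ≈ 0.863

0.863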